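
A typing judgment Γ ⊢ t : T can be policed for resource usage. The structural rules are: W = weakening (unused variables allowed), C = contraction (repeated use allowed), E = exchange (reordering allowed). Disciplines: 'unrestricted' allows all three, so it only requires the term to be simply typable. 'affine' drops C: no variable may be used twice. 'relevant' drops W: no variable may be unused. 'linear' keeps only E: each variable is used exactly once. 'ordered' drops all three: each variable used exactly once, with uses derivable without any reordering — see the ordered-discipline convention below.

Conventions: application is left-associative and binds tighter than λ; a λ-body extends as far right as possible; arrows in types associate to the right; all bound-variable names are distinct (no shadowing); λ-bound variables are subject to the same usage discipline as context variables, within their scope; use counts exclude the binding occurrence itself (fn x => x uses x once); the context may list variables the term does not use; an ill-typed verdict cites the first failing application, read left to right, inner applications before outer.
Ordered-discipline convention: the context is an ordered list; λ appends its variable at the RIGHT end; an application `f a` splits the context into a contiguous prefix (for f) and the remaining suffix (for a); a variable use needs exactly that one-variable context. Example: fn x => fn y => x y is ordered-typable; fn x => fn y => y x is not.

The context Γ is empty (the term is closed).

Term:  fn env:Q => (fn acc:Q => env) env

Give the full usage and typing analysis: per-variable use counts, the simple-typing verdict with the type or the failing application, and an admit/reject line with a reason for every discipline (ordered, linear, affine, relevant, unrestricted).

variable uses: env [bound]: 2×, acc [bound]: 0×
uses in reading order: env, env
typing: ✓ — Q → Q
ordered: ✗, needs contraction — env ×2; needs weakening: acc unused
linear: ✗, needs contraction — env ×2; needs weakening: acc unused
affine: ✗, needs contraction — env ×2
relevant: ✗, needs weakening: acc unused
unrestricted: ✓, well-typed at Q → Q; no restrictions here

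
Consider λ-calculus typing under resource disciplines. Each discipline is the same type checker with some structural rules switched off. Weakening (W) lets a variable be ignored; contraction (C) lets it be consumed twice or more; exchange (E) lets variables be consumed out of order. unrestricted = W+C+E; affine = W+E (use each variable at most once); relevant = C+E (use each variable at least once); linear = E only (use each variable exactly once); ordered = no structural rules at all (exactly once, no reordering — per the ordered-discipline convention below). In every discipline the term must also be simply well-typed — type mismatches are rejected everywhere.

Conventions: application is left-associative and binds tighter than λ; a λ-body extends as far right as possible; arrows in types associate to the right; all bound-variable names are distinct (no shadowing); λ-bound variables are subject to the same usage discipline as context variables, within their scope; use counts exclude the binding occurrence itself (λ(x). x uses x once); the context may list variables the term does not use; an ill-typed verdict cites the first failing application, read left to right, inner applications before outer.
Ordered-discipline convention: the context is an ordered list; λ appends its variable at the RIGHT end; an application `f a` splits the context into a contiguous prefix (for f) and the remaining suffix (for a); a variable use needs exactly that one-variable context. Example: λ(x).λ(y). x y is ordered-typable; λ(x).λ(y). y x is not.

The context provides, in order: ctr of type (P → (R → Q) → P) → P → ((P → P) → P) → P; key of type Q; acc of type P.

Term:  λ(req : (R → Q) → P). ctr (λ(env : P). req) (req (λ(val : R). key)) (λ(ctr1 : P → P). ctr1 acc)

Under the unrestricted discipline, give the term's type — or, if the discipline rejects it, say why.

term : ((R → Q) → P) → P
counts: ctr: 1, key: 1, acc: 1, req [bound]: 2, env [bound]: 0, val [bound]: 0, ctr1 [bound]: 1
use order (left to right): ctr, req, req, key, ctr1, acc
typing: the term checks, with type ((R → Q) → P) → P
across the five disciplines: ordered ✗, linear ✗, affine ✗, relevant ✗, unrestricted ✓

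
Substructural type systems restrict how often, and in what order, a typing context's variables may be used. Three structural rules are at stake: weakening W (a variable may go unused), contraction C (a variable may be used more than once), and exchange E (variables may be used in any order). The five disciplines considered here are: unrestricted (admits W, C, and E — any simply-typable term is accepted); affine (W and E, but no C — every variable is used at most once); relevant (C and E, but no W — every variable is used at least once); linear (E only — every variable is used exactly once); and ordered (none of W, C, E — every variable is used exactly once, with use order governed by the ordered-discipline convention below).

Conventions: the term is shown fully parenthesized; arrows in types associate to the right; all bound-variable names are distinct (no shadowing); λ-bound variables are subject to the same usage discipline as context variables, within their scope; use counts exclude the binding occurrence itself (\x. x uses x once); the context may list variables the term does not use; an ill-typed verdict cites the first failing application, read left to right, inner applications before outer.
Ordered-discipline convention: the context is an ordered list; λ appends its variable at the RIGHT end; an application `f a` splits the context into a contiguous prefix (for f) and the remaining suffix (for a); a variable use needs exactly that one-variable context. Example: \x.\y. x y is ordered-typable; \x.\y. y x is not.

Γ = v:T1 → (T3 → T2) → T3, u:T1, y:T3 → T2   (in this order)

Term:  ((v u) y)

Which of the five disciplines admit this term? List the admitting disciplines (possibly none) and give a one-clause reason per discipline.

accepted by: ordered, linear, affine, relevant, unrestricted
variable uses: v: 1, u: 1, y: 1
use order (left to right): v, u, y
typing: ✓ — T3
ordered ✓ (one use each (v, u, y); ordered split holds)
linear ✓ (v, u, y: one use apiece)
affine ✓ (none of v, u, y used more than once)
relevant ✓ (every one of v, u, y appears)
unrestricted ✓ (well-typed at T3; no restrictions here)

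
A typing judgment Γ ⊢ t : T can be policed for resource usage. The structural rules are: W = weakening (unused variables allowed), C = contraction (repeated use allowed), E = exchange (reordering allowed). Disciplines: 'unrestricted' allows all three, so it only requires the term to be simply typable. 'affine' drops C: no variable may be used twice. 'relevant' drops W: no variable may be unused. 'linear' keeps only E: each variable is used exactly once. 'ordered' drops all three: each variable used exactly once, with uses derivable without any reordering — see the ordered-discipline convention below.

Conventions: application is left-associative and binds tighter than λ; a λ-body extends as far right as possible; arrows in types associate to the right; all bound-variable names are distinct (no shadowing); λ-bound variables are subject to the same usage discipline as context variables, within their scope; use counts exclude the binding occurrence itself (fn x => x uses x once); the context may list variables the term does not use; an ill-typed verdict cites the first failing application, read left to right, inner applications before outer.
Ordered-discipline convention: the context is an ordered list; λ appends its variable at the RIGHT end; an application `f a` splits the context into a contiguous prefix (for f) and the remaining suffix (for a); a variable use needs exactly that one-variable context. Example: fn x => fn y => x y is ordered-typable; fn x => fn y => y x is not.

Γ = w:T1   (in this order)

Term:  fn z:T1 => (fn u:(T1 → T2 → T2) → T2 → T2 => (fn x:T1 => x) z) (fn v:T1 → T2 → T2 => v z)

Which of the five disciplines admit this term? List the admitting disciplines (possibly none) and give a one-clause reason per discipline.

accepted by: unrestricted
variable uses: w: 0; z (λ-bound): 2; u (λ-bound): 0; x (λ-bound): 1; v (λ-bound): 1
uses in reading order: x, z, v, z
typing: well-typed — term : T1 → T1
ordered: ✗ — needs contraction — z ×2; unused: w, u — weakening required
linear: ✗ — needs contraction — z ×2; unused: w, u — weakening required
affine: ✗ — needs contraction — z ×2
relevant: ✗ — unused: w, u — weakening required
unrestricted: ✓ — typability at T1 → T1 is all that's needed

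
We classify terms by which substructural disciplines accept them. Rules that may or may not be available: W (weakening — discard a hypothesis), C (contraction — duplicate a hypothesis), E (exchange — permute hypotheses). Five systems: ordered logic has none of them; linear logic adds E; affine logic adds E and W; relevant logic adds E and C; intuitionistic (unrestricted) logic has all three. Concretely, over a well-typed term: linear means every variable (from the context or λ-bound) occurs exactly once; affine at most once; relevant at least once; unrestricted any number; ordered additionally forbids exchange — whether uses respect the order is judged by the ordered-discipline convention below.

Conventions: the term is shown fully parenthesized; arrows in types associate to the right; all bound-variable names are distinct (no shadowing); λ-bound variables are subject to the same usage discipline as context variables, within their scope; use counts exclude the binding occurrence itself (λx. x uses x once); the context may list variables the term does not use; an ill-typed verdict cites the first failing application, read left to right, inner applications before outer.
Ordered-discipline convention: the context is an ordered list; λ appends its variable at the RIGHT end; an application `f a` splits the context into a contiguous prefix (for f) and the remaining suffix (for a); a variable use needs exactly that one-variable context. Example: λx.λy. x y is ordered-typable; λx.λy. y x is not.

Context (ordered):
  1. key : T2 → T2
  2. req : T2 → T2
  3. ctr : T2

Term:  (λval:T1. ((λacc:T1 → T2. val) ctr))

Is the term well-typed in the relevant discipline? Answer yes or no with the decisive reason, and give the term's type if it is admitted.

no — the type mismatch rejects it
variable uses: key: 0×; req: 0×; ctr: 1×; val (λ-bound): 1×; acc (λ-bound): 0×
order of uses: val, ctr
typing: ill-typed: a function awaiting T1 → T2 gets T2
summary: ordered ✗, linear ✗, affine ✗, relevant ✗, unrestricted ✗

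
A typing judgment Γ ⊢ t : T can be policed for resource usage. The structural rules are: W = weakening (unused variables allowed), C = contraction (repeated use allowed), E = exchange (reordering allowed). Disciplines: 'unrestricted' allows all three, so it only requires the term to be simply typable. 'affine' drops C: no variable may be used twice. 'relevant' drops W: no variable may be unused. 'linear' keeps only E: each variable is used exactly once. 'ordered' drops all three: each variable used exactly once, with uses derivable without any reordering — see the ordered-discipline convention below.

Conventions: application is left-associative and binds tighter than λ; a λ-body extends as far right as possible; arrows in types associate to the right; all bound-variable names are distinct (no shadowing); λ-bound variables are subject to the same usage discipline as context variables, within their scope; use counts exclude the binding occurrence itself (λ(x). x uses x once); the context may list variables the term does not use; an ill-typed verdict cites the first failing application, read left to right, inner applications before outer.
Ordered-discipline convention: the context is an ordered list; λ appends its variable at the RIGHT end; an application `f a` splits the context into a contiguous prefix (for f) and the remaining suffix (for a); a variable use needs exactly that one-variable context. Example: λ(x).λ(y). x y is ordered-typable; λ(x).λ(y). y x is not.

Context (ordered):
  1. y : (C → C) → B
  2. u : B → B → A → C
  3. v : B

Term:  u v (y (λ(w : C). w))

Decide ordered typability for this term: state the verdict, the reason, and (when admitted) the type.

no — no contiguous prefix/suffix split fits u, v, y, w
use counts: y: 1; u: 1; v: 1; w [bound]: 1
order of uses: u, v, y, w
typing: well-typed at A → C
across the five disciplines: ordered ✗ | linear ✓ | affine ✓ | relevant ✓ | unrestricted ✓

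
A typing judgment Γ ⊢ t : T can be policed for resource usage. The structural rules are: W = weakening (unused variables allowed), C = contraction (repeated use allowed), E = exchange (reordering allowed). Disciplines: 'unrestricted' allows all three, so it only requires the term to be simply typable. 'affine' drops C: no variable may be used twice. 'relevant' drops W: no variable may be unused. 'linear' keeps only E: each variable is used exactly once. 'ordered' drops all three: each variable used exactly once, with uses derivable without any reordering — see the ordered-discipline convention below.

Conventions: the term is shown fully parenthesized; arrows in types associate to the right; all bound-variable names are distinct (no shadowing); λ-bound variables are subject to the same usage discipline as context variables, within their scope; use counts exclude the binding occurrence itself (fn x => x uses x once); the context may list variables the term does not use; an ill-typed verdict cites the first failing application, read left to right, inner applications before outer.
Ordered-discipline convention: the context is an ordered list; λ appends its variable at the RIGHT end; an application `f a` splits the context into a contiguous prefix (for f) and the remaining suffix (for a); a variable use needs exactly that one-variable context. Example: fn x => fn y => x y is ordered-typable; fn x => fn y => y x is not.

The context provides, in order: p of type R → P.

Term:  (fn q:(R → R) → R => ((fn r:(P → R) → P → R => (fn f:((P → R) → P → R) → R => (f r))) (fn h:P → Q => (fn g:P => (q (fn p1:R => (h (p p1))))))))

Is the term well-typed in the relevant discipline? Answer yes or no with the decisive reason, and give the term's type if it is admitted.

no — the type mismatch rejects it
usage: p: 1×; q (bound): 1×; r (bound): 1×; f (bound): 1×; h (bound): 1×; g (bound): 0×; p1 (bound): 1×
use order (left to right): f, r, q, h, p, p1
typing: ill-typed: an application expects R → R but receives R → Q
all disciplines: ordered ✗ · linear ✗ · affine ✗ · relevant ✗ · unrestricted ✗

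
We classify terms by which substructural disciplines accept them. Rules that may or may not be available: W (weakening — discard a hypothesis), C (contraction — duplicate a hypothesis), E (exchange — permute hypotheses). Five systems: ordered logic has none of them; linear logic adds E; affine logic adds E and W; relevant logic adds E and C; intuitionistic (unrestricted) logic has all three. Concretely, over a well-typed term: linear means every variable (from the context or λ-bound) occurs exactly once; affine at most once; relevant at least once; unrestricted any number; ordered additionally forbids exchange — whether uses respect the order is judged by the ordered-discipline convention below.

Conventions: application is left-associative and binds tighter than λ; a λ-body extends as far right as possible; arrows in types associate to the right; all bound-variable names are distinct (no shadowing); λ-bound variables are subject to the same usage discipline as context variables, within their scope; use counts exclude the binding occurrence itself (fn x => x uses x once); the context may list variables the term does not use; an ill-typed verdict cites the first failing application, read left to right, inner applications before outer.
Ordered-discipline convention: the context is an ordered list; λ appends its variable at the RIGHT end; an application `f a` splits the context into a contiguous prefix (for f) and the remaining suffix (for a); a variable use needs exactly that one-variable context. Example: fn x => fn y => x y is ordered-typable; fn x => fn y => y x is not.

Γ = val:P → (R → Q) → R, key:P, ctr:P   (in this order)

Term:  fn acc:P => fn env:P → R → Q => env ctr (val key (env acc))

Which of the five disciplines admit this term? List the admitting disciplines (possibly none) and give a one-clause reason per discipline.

admitted by: relevant, unrestricted
use counts: val=1; key=1; ctr=1; acc (λ-bound)=1; env (λ-bound)=2
uses in reading order: env, ctr, val, key, env, acc
typing: well-typed — term : P → (P → R → Q) → Q
ordered: ✗ — needs contraction — env ×2
linear: ✗ — needs contraction — env ×2
affine: ✗ — needs contraction — env ×2
relevant: ✓ — none of val, key, ctr, acc, env goes unused
unrestricted: ✓ — type-checks (P → (P → R → Q) → Q) and nothing is barred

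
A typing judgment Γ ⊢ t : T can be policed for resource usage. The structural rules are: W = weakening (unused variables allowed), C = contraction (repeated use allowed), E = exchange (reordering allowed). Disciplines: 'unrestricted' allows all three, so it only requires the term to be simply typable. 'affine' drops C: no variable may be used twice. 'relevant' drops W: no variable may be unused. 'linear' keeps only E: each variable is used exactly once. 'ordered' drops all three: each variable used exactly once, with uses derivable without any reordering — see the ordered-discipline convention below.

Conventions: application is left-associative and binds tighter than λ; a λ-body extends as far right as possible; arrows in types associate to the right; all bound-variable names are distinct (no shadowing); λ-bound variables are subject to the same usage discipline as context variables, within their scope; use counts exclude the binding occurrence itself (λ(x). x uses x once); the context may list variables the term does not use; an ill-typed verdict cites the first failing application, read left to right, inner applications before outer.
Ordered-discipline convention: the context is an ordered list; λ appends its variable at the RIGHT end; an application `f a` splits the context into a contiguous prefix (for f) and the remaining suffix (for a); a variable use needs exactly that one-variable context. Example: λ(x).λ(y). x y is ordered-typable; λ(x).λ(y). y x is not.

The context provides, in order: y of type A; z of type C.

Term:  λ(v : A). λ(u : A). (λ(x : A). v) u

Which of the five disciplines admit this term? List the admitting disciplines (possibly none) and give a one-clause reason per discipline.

admitting disciplines: affine, unrestricted
usage: y: 0×, z: 0×, v (λ-bound): 1×, u (λ-bound): 1×, x (λ-bound): 0×
order of uses: v, u
typing: well-typed at A → A → A
ordered: ✗ — y, z, x never used (weakening)
linear: ✗ — y, z, x never used (weakening)
affine: ✓ — none of y, z, v, u, x used more than once
relevant: ✗ — y, z, x never used (weakening)
unrestricted: ✓ — type-checks (A → A → A) and nothing is barred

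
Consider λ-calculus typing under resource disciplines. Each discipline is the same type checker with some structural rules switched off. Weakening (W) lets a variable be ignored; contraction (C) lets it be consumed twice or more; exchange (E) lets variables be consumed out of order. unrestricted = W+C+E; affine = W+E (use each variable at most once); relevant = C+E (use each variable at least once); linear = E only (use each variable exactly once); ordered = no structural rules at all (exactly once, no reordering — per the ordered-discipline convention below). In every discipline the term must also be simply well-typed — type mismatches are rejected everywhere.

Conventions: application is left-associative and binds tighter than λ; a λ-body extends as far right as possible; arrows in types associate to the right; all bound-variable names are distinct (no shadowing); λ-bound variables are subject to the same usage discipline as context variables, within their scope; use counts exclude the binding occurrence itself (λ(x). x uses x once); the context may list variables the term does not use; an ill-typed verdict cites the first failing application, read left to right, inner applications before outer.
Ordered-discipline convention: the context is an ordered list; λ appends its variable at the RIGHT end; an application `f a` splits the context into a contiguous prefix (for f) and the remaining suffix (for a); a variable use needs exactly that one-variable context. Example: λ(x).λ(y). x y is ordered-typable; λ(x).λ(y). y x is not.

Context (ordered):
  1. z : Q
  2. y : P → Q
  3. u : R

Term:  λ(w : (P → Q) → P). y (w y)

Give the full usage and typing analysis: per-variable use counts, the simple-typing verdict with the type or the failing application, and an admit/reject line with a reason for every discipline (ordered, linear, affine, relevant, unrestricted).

counts: z: 0, y: 2, u: 0, w (bound): 1
uses in reading order: y, w, y
typing: well-typed at ((P → Q) → P) → Q
ordered ✗ (repeated use of y ×2; z, u never used (weakening))
linear ✗ (repeated use of y ×2; z, u never used (weakening))
affine ✗ (repeated use of y ×2)
relevant ✗ (z, u never used (weakening))
unrestricted ✓ (type-checks (((P → Q) → P) → Q) and nothing is barred)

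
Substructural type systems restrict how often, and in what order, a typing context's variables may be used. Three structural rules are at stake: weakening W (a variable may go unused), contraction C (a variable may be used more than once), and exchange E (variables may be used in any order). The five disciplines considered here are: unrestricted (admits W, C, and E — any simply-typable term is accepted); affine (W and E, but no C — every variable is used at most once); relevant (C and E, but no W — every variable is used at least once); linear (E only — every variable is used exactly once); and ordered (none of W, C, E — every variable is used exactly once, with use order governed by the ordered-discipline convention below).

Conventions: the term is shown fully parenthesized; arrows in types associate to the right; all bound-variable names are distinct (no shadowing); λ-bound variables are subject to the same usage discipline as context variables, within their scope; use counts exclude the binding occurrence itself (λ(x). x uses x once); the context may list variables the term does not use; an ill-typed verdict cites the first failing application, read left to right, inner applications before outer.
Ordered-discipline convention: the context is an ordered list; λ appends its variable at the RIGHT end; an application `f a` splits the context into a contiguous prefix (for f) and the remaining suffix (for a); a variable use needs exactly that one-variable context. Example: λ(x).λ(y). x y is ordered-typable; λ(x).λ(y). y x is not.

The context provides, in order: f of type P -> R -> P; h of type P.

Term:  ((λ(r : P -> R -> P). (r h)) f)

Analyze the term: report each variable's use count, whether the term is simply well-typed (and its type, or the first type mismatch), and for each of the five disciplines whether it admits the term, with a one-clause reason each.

use counts: f=1; h=1; r (λ-bound)=1
order of uses: r, h, f
typing: well-typed — term : R -> P
ordered ✗ (no ordered split (uses run r, h, f))
linear ✓ (exactly-once usage across f, h, r)
affine ✓ (no duplicate uses among f, h, r)
relevant ✓ (at least one use each (f, h, r))
unrestricted ✓ (simply typable at R -> P; W, C, E all held)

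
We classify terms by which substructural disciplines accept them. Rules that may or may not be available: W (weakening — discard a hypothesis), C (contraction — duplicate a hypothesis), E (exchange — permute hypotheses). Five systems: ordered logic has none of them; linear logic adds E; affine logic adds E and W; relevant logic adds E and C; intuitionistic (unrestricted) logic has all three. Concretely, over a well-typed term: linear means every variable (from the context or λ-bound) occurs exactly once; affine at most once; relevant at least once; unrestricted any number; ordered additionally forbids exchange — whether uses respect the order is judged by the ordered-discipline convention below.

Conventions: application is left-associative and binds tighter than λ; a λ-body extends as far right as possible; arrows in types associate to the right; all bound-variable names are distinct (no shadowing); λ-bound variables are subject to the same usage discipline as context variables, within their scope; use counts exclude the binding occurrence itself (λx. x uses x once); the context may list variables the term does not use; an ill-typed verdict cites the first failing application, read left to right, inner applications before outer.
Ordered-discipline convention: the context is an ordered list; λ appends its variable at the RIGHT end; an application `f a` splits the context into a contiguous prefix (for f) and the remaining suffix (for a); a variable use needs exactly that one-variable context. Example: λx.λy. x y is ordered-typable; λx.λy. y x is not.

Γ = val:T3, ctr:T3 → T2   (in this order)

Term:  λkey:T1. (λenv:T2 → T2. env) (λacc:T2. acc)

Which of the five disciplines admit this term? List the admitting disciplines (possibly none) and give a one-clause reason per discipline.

accepted by: affine, unrestricted
usage: val ×0; ctr ×0; key (bound) ×0; env (bound) ×1; acc (bound) ×1
uses in reading order: env, acc
typing: well-typed — term : T1 → T2 → T2
ordered: ✗ — val, ctr, key never used (weakening)
linear: ✗ — val, ctr, key never used (weakening)
affine: ✓ — none of val, ctr, key, env, acc used more than once
relevant: ✗ — val, ctr, key never used (weakening)
unrestricted: ✓ — typability at T1 → T2 → T2 is all that's needed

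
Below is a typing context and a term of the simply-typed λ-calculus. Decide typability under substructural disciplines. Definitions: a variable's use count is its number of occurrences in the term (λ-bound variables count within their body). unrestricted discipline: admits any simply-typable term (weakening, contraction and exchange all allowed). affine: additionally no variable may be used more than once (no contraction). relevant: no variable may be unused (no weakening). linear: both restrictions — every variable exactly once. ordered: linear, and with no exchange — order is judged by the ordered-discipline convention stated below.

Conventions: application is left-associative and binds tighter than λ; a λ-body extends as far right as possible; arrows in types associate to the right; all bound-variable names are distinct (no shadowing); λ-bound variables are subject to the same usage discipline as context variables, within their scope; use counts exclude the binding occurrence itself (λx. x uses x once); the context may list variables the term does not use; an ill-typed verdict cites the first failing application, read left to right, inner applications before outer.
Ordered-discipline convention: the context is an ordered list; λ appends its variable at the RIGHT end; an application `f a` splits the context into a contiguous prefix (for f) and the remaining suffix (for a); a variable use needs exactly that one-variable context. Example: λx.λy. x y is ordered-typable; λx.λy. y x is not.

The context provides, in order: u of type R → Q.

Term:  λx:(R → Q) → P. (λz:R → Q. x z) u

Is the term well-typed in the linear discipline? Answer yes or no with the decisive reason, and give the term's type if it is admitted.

yes — u, x, z: one use apiece; term : ((R → Q) → P) → P
use counts: u: 1×; x (bound): 1×; z (bound): 1×
left-to-right use order: x, z, u
typing: well-typed at ((R → Q) → P) → P
all disciplines: ordered ✗, linear ✓, affine ✓, relevant ✓, unrestricted ✓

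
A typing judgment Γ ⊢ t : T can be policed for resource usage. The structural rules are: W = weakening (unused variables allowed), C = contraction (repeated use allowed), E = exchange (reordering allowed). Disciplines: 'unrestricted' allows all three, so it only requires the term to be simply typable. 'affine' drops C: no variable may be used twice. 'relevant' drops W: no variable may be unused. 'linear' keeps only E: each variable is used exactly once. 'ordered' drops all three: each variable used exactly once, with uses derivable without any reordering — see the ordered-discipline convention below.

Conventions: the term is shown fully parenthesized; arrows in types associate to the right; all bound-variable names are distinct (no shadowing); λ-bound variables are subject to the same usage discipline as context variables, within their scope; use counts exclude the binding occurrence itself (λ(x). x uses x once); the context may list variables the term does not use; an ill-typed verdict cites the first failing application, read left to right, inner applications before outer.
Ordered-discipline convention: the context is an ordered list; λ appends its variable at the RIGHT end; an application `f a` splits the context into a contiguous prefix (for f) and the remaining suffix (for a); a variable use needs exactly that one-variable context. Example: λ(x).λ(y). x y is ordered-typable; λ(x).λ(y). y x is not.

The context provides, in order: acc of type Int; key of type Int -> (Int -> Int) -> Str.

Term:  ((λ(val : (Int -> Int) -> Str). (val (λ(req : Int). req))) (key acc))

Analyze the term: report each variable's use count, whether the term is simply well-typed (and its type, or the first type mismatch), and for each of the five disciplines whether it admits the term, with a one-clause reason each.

variable uses: acc=1; key=1; val (λ-bound)=1; req (λ-bound)=1
order of uses: val, req, key, acc
typing: well-typed — term : Str
ordered: ✗ — needs exchange: uses follow val, req, key, acc
linear: ✓ — each of acc, key, val, req used exactly once
affine: ✓ — none of acc, key, val, req used more than once
relevant: ✓ — at least one use each (acc, key, val, req)
unrestricted: ✓ — type-checks (Str) and nothing is barred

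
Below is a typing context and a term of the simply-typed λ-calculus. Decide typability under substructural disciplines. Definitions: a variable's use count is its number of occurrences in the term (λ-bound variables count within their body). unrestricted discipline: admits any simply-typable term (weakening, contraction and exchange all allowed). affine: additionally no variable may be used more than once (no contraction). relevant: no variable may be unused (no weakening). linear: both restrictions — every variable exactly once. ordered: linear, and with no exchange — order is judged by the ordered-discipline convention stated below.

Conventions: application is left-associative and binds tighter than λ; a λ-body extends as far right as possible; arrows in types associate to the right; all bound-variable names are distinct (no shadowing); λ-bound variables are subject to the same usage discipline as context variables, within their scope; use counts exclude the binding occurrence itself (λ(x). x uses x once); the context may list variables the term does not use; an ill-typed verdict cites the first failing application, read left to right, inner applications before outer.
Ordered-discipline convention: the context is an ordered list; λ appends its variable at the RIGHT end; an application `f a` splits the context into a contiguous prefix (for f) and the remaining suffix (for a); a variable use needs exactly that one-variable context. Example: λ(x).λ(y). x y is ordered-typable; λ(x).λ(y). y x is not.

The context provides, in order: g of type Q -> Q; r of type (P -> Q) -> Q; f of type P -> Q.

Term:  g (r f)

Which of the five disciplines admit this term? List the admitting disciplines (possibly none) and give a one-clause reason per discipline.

admitted by: ordered, linear, affine, relevant, unrestricted
variable uses: g: 1×, r: 1×, f: 1×
uses in reading order: g, r, f
typing: well-typed at Q
ordered: ✓, g, r, f once each; derivable with no W/C/E
linear: ✓, exactly-once usage across g, r, f
affine: ✓, no duplicate uses among g, r, f
relevant: ✓, at least one use each (g, r, f)
unrestricted: ✓, typability at Q is all that's needed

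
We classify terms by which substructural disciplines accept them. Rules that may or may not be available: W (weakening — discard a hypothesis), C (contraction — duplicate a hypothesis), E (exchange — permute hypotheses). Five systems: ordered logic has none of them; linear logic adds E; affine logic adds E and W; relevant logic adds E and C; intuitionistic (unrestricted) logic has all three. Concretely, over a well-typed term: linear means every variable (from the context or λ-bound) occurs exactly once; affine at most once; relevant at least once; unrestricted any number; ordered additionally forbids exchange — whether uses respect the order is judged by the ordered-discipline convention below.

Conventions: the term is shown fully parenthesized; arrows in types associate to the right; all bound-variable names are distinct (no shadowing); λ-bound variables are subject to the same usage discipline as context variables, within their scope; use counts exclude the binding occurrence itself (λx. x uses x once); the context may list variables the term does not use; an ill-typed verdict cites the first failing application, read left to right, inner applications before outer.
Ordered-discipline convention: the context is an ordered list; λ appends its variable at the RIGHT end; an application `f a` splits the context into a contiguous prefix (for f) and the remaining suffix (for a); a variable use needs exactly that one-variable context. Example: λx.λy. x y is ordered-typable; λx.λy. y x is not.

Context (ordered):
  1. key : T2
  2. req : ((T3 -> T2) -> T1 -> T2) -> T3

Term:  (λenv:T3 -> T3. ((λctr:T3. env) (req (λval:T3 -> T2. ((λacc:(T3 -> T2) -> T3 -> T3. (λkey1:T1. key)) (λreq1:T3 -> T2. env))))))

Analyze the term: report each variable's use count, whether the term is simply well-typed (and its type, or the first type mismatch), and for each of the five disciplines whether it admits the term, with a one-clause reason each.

usage: key=1, req=1, env (λ-bound)=2, ctr (λ-bound)=0, val (λ-bound)=0, acc (λ-bound)=0, key1 (λ-bound)=0, req1 (λ-bound)=0
uses in reading order: env, req, key, env
typing: the term checks, with type (T3 -> T3) -> T3 -> T3
ordered: ✗ — needs contraction — env ×2; ctr, val, acc, key1, req1 left unused
linear: ✗ — needs contraction — env ×2; ctr, val, acc, key1, req1 left unused
affine: ✗ — needs contraction — env ×2
relevant: ✗ — ctr, val, acc, key1, req1 left unused
unrestricted: ✓ — well-typed at (T3 -> T3) -> T3 -> T3; no restrictions here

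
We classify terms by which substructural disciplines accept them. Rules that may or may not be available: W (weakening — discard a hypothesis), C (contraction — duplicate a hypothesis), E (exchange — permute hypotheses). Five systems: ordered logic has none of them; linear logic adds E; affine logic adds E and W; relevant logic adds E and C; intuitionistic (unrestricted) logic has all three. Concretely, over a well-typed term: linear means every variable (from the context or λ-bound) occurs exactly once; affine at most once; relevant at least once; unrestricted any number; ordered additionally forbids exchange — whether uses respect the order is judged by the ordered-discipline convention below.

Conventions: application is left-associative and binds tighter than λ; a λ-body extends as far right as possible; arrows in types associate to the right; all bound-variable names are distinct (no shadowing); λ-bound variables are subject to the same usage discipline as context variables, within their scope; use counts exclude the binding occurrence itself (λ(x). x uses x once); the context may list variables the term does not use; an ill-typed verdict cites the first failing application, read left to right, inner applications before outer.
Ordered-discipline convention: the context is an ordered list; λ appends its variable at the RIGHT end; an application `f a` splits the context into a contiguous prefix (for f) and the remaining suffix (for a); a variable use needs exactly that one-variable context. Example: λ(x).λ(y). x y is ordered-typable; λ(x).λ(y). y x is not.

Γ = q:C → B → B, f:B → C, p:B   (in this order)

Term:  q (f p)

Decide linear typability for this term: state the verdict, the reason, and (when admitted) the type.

yes — single use per variable (q, f, p); term : B → B
use counts: q=1, f=1, p=1
use order (left to right): q, f, p
typing: well-typed at B → B
per-discipline verdicts: ordered ✓; linear ✓; affine ✓; relevant ✓; unrestricted ✓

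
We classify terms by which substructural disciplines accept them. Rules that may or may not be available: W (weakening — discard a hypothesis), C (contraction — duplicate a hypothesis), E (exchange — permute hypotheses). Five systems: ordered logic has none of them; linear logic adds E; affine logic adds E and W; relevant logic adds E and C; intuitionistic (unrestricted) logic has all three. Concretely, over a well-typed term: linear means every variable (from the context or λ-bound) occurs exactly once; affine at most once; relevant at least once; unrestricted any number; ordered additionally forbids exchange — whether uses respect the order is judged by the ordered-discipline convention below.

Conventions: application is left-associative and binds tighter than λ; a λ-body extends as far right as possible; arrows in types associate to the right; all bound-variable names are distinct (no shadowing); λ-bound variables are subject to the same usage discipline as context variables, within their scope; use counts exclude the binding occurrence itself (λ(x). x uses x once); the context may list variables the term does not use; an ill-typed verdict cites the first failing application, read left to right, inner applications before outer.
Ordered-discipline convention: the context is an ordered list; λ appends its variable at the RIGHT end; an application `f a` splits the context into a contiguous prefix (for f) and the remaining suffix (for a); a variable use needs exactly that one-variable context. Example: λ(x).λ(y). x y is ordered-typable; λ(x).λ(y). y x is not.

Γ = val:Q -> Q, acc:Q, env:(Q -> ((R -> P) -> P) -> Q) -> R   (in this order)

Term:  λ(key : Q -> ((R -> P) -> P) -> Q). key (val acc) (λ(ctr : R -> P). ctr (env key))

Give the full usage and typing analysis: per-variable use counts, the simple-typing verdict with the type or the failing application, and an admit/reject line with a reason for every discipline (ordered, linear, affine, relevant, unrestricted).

counts: val: 1; acc: 1; env: 1; key [bound]: 2; ctr [bound]: 1
use order (left to right): key, val, acc, ctr, env, key
typing: the term checks, with type (Q -> ((R -> P) -> P) -> Q) -> Q
ordered ✗ (key ×2 used more than once (contraction))
linear ✗ (key ×2 used more than once (contraction))
affine ✗ (key ×2 used more than once (contraction))
relevant ✓ (none of val, acc, env, key, ctr goes unused)
unrestricted ✓ (well-typed at (Q -> ((R -> P) -> P) -> Q) -> Q; no restrictions here)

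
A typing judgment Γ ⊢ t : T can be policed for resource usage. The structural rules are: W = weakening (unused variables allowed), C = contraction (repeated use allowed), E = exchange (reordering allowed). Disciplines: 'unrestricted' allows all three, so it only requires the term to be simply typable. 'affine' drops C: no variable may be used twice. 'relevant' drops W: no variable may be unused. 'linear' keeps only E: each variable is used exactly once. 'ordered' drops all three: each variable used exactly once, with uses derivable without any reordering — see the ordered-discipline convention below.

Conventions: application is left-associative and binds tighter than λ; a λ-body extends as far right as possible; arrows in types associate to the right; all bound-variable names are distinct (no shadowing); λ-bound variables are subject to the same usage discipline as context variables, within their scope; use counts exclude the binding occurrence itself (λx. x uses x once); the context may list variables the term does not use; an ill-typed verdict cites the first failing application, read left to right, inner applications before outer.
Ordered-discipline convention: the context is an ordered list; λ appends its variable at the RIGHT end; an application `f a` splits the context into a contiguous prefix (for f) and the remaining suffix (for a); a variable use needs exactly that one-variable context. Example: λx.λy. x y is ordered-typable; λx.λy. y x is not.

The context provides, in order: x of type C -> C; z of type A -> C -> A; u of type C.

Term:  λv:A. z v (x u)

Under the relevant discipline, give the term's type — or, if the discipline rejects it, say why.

term : A -> A
variable uses: x: 1×, z: 1×, u: 1×, v (λ-bound): 1×
left-to-right use order: z, v, x, u
typing: well-typed at A -> A
per-discipline verdicts: ordered ✗, linear ✓, affine ✓, relevant ✓, unrestricted ✓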